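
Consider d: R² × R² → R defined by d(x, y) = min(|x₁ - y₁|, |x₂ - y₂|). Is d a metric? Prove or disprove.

No. d fails identity of indiscernibles: take x = (-5, 0) and y = (-5, 4). Then d(x,y) = min(|-5 - (-5)|, |0 - 4|) = min(0, 4) = 0, yet x ≠ y.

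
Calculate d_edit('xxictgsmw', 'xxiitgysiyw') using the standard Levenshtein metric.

Let D[i][j] be the edit distance between the first i characters of 'xxictgsmw' and the first j characters of 'xxiitgysiyw', with D[i][0] = i, D[0][j] = j, and D[i][j] = D[i-1][j-1] if the characters match, else 1 + min(D[i-1][j], D[i][j-1], D[i-1][j-1]). Filling the table (rows: prefixes of 'xxictgsmw', columns: prefixes of 'xxiitgysiyw'):
     ε  x  x  i  i  t  g  y  s  i  y  w
  ε  0  1  2  3  4  5  6  7  8  9 10 11
  x  1  0  1  2  3  4  5  6  7  8  9 10
  x  2  1  0  1  2  3  4  5  6  7  8  9
  i  3  2  1  0  1  2  3  4  5  6  7  8
  c  4  3  2  1  1  2  3  4  5  6  7  8
  t  5  4  3  2  2  1  2  3  4  5  6  7
  g  6  5  4  3  3  2  1  2  3  4  5  6
  s  7  6  5  4  4  3  2  2  2  3  4  5
  m  8  7  6  5  5  4  3  3  3  3  4  5
  w  9  8  7  6  6  5  4  4  4  4  4  4
The bottom-right entry gives D[9][11] = 4, so no sequence of fewer than 4 edits works. Backtracking through the table gives one optimal edit sequence (4 edits):
  xxictgsmw → xxiitgsmw (sub c→i @4)
  xxiitgsmw → xxiitgysmw (ins y @7)
  xxiitgysmw → xxiitgysimw (ins i @9)
  xxiitgysimw → xxiitgysiyw (sub m→y @10)
Edit distance = 4.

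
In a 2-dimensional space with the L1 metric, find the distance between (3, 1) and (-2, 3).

Σ|x_i - y_i| = |3 - (-2)| + |1 - 3| = 5 + 2 = 7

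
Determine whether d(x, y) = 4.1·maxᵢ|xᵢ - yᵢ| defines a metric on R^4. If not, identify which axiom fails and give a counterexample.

Yes. The L∞ (Chebyshev) norm induces a metric on R^4, and multiplying a metric by a positive constant 4.1 > 0 preserves all four axioms: non-negativity (4.1·||x-y|| ≥ 0), identity (4.1·||x-y|| = 0 ⟺ ||x-y|| = 0 ⟺ x = y), symmetry (||x-y|| = ||y-x||), and the triangle inequality (4.1·||x-z|| ≤ 4.1·||x-y|| + 4.1·||y-z||). So d is a metric.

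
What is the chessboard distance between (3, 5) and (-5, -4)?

max(|x_i - y_i|) = max(|3 - (-5)|, |5 - (-4)|) = max(8, 9) = 9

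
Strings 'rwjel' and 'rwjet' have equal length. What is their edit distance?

Let D[i][j] be the edit distance between the first i characters of 'rwjel' and the first j characters of 'rwjet', with D[i][0] = i, D[0][j] = j, and D[i][j] = D[i-1][j-1] if the characters match, else 1 + min(D[i-1][j], D[i][j-1], D[i-1][j-1]). Filling the table (rows: prefixes of 'rwjel', columns: prefixes of 'rwjet'):
     ε  r  w  j  e  t
  ε  0  1  2  3  4  5
  r  1  0  1  2  3  4
  w  2  1  0  1  2  3
  j  3  2  1  0  1  2
  e  4  3  2  1  0  1
  l  5  4  3  2  1  1
The bottom-right entry gives D[5][5] = 1, so no sequence of fewer than 1 edit works. Backtracking through the table gives one optimal edit sequence (1 edit):
  rwjel → rwjet (sub l→t @5)
Edit distance = 1.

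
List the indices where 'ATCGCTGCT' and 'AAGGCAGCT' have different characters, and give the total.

Differing positions: 2, 3, 6. Hamming distance = 3.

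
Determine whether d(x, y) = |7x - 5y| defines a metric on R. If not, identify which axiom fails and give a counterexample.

No. d fails symmetry: d(9, 2) = |7·9 - 5·2| = |53| = 53, but d(2, 9) = |7·2 - 5·9| = |-31| = 31. Since 53 ≠ 31, d(x,y) ≠ d(y,x) in general.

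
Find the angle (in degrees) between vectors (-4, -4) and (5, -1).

With u = (-4, -4), v = (5, -1):
u·v = (-4)·5 + (-4)·(-1) = (-20) + 4 = -16.
|u| = √((-4)² + (-4)²) = √32, |v| = √(5² + (-1)²) = √26, so |u||v| = √(32·26) = √832.
cos θ = (u·v)/(|u||v|) = -16/√832 ≈ -0.5547
θ = arccos(-0.5547) ≈ 123.69°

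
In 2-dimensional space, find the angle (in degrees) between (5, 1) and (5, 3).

With u = (5, 1), v = (5, 3):
u·v = 5·5 + 1·3 = 25 + 3 = 28.
|u| = √(5² + 1²) = √26, |v| = √(5² + 3²) = √34, so |u||v| = √(26·34) = √884.
cos θ = (u·v)/(|u||v|) = 28/√884 ≈ 0.941742
θ = arccos(0.941742) ≈ 19.65°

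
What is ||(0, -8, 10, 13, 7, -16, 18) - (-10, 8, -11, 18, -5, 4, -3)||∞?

max(|x_i - y_i|) = max(|0 - (-10)|, |-8 - 8|, |10 - (-11)|, |13 - 18|, |7 - (-5)|, |-16 - 4|, |18 - (-3)|) = max(10, 16, 21, 5, 12, 20, 21) = 21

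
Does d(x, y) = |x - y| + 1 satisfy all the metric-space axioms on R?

No. d fails identity of indiscernibles (specifically d(x,x) = 0): d(-3, -3) = |-3 - (-3)| + 1 = 0 + 1 = 1 ≠ 0.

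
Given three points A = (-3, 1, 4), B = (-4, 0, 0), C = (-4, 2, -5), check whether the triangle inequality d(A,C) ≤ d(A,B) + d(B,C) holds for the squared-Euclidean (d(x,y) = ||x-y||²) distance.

d(A,B) = 1² + 1² + 4² = 18, d(B,C) = 0² + 2² + 5² = 29, d(A,C) = 1² + 1² + 9² = 83.
d(A,C) = 83 > 18 + 29 = 47. Triangle inequality is VIOLATED. (Squared-Euclidean is not a metric — this is a counterexample.)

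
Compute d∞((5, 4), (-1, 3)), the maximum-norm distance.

max(|x_i - y_i|) = max(|5 - (-1)|, |4 - 3|) = max(6, 1) = 6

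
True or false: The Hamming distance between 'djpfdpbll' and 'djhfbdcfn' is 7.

Differing positions: 3, 5, 6, 7, 8, 9. Hamming distance = 6, so the claim that d_H = 7 is false.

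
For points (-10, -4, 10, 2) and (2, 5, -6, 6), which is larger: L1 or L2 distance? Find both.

L1 = |-10 - 2| + |-4 - 5| + |10 - (-6)| + |2 - 6| = 12 + 9 + 16 + 4 = 41
L2 = √(12² + 9² + 16² + 4²) = √497 ≈ 22.2935
L1 ≥ L2 always (equality iff movement is along one axis); L1 > L2 here.
Ratio L1/L2 = 41/√497 ≈ 1.8391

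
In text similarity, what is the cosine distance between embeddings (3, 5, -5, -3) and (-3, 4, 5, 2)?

With u = (3, 5, -5, -3), v = (-3, 4, 5, 2):
u·v = 3·(-3) + 5·4 + (-5)·5 + (-3)·2 = (-9) + 20 + (-25) + (-6) = -20.
|u| = √(3² + 5² + (-5)² + (-3)²) = √68, |v| = √((-3)² + 4² + 5² + 2²) = √54, so |u||v| = √(68·54) = √3672.
cos θ = (u·v)/(|u||v|) = -20/√3672 ≈ -0.33
Cosine distance = 1 - cos θ ≈ 1 - (-0.33) = 1.33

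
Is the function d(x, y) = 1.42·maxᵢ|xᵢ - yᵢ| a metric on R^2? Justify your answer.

Yes. The L∞ (Chebyshev) norm induces a metric on R^2, and multiplying a metric by a positive constant 1.42 > 0 preserves all four axioms: non-negativity (1.42·||x-y|| ≥ 0), identity (1.42·||x-y|| = 0 ⟺ ||x-y|| = 0 ⟺ x = y), symmetry (||x-y|| = ||y-x||), and the triangle inequality (1.42·||x-z|| ≤ 1.42·||x-y|| + 1.42·||y-z||). So d is a metric.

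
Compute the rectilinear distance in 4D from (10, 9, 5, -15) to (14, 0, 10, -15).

Σ|x_i - y_i| = |10 - 14| + |9 - 0| + |5 - 10| + |-15 - (-15)| = 4 + 9 + 5 + 0 = 18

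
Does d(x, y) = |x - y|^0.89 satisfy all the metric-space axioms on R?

Yes. With 0 < p = 0.89 ≤ 1, d(x,y) = |x-y|^0.89 is a metric on R. Non-negativity and symmetry are immediate; |x-y|^0.89 = 0 ⟺ |x-y| = 0 ⟺ x = y. For the triangle inequality, the function t ↦ t^0.89 is subadditive on [0,∞) when p ≤ 1, so |x-z|^0.89 ≤ (|x-y| + |y-z|)^0.89 ≤ |x-y|^0.89 + |y-z|^0.89.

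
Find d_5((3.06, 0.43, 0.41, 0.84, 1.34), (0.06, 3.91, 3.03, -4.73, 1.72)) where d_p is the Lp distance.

(Σ|x_i - y_i|^5)^(1/5) = (|3.06 - 0.06|^5 + |0.43 - 3.91|^5 + |0.41 - 3.03|^5 + |0.84 - (-4.73)|^5 + |1.34 - 1.72|^5)^(1/5)
= (3^5 + 3.48^5 + 2.62^5 + 5.57^5 + 0.38^5)^(1/5) ≈ (243 + 510.383 + 123.4544 + 5361.3724 + 0.0079)^(1/5) = (6238.2177)^(1/5) ≈ 5.7413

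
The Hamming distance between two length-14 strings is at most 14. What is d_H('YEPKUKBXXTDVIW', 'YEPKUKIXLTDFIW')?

Differing positions: 7, 9, 12. Hamming distance = 3. The maximum possible Hamming distance for length-14 strings is 14, so d_H/14 = 3/14 ≈ 0.2143.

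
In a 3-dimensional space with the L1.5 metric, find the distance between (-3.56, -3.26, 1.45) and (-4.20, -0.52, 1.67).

(Σ|x_i - y_i|^1.5)^(1/1.5) = (|-3.56 - (-4.2)|^1.5 + |-3.26 - (-0.52)|^1.5 + |1.45 - 1.67|^1.5)^(1/1.5)
= (0.64^1.5 + 2.74^1.5 + 0.22^1.5)^(1/1.5) ≈ (0.512 + 4.5355 + 0.1032)^(1/1.5) = (5.1507)^(1/1.5) ≈ 2.9825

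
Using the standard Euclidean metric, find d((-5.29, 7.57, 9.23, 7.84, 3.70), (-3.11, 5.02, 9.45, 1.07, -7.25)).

√(Σ(x_i - y_i)²) = √((-5.29 - (-3.11))² + (7.57 - 5.02)² + (9.23 - 9.45)² + (7.84 - 1.07)² + (3.7 - (-7.25))²)
= √((-2.18)² + 2.55² + (-0.22)² + 6.77² + 10.95²) = √(4.7524 + 6.5025 + 0.0484 + 45.8329 + 119.9025) = √177.0387 ≈ 13.3056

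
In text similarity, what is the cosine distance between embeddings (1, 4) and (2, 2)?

With u = (1, 4), v = (2, 2):
u·v = 1·2 + 4·2 = 2 + 8 = 10.
|u| = √(1² + 4²) = √17, |v| = √(2² + 2²) = √8, so |u||v| = √(17·8) = √136.
cos θ = (u·v)/(|u||v|) = 10/√136 ≈ 0.8575
Cosine distance = 1 - cos θ ≈ 1 - 0.8575 = 0.1425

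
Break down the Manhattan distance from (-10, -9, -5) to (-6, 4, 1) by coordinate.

Σ|x_i - y_i| = |-10 - (-6)| + |-9 - 4| + |-5 - 1| = 4 + 13 + 6 = 23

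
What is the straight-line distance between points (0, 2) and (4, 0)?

√(Σ(x_i - y_i)²) = √((0 - 4)² + (2 - 0)²)
= √((-4)² + 2²) = √(16 + 4) = √20 ≈ 4.4721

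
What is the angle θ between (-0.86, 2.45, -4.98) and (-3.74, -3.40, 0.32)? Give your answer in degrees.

With u = (-0.86, 2.45, -4.98), v = (-3.74, -3.40, 0.32):
u·v = (-0.86)·(-3.74) + 2.45·(-3.4) + (-4.98)·0.32 = 3.2164 + (-8.33) + (-1.5936) = -6.7072.
|u| = √((-0.86)² + 2.45² + (-4.98)²) = √(0.7396 + 6.0025 + 24.8004) = √31.5425, |v| = √((-3.74)² + (-3.4)² + 0.32²) = √(13.9876 + 11.56 + 0.1024) = √25.65.
cos θ = (u·v)/(|u||v|) = -6.7072/(√31.5425·√25.65) ≈ -0.235803
θ = arccos(-0.235803) ≈ 103.64°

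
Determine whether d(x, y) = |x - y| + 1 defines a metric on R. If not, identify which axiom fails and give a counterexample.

No. d fails identity of indiscernibles (specifically d(x,x) = 0): d(6, 6) = |6 - 6| + 1 = 0 + 1 = 1 ≠ 0.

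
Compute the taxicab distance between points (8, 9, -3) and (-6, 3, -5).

Σ|x_i - y_i| = |8 - (-6)| + |9 - 3| + |-3 - (-5)| = 14 + 6 + 2 = 22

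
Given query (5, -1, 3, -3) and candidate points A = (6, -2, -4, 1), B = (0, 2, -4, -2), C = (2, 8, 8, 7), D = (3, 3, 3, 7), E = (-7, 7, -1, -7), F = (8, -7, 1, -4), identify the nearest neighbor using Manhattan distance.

Distances: d(A) = 13, d(B) = 16, d(C) = 27, d(D) = 16, d(E) = 28, d(F) = 12. Nearest: F = (8, -7, 1, -4) with distance 12.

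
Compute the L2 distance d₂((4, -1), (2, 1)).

√(Σ(x_i - y_i)²) = √((4 - 2)² + (-1 - 1)²)
= √(2² + (-2)²) = √(4 + 4) = √8 ≈ 2.8284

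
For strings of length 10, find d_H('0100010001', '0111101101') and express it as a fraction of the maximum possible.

Differing positions: 3, 4, 5, 6, 7, 8. Hamming distance = 6. The maximum possible Hamming distance for length-10 strings is 10, so d_H/10 = 6/10 = 0.6.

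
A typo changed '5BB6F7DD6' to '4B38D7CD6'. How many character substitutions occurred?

Differing positions: 1, 3, 4, 5, 7. Hamming distance = 5.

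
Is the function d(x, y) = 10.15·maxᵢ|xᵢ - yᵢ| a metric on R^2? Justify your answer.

Yes. The L∞ (Chebyshev) norm induces a metric on R^2, and multiplying a metric by a positive constant 10.15 > 0 preserves all four axioms: non-negativity (10.15·||x-y|| ≥ 0), identity (10.15·||x-y|| = 0 ⟺ ||x-y|| = 0 ⟺ x = y), symmetry (||x-y|| = ||y-x||), and the triangle inequality (10.15·||x-z|| ≤ 10.15·||x-y|| + 10.15·||y-z||). So d is a metric.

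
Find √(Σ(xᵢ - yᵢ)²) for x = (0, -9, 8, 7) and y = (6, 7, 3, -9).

√(Σ(x_i - y_i)²) = √((0 - 6)² + (-9 - 7)² + (8 - 3)² + (7 - (-9))²)
= √((-6)² + (-16)² + 5² + 16²) = √(36 + 256 + 25 + 256) = √573 ≈ 23.9374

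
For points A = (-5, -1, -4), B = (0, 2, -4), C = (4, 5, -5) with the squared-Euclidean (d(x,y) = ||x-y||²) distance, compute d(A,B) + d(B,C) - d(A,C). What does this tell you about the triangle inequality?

d(A,B) = 5² + 3² + 0² = 34, d(B,C) = 4² + 3² + 1² = 26, d(A,C) = 9² + 6² + 1² = 118.
d(A,B) + d(B,C) - d(A,C) = 34 + 26 - 118 = 60 - 118 = -58. This is < 0, so the triangle inequality FAILS for these points (squared-Euclidean is not a metric).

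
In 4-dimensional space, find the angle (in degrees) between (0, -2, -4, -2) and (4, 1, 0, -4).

With u = (0, -2, -4, -2), v = (4, 1, 0, -4):
u·v = 0·4 + (-2)·1 + (-4)·0 + (-2)·(-4) = 0 + (-2) + 0 + 8 = 6.
|u| = √(0² + (-2)² + (-4)² + (-2)²) = √24, |v| = √(4² + 1² + 0² + (-4)²) = √33, so |u||v| = √(24·33) = √792.
cos θ = (u·v)/(|u||v|) = 6/√792 ≈ 0.213201
θ = arccos(0.213201) ≈ 77.69°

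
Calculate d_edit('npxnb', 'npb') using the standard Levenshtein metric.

Let D[i][j] be the edit distance between the first i characters of 'npxnb' and the first j characters of 'npb', with D[i][0] = i, D[0][j] = j, and D[i][j] = D[i-1][j-1] if the characters match, else 1 + min(D[i-1][j], D[i][j-1], D[i-1][j-1]). Filling the table (rows: prefixes of 'npxnb', columns: prefixes of 'npb'):
     ε  n  p  b
  ε  0  1  2  3
  n  1  0  1  2
  p  2  1  0  1
  x  3  2  1  1
  n  4  3  2  2
  b  5  4  3  2
The bottom-right entry gives D[5][3] = 2, so no sequence of fewer than 2 edits works. Backtracking through the table gives one optimal edit sequence (2 edits):
  npxnb → npnb (del x @3)
  npnb → npb (del n @3)
Edit distance = 2.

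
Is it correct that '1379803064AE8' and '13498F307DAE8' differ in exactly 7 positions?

Differing positions: 3, 6, 9, 10. Hamming distance = 4, so the claim that d_H = 7 is false.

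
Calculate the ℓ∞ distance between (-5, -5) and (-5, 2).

max(|x_i - y_i|) = max(|-5 - (-5)|, |-5 - 2|) = max(0, 7) = 7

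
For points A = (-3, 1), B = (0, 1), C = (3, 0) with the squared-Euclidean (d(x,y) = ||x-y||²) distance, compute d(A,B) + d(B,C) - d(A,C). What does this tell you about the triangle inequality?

d(A,B) = 3² + 0² = 9, d(B,C) = 3² + 1² = 10, d(A,C) = 6² + 1² = 37.
d(A,B) + d(B,C) - d(A,C) = 9 + 10 - 37 = 19 - 37 = -18. This is < 0, so the triangle inequality FAILS for these points (squared-Euclidean is not a metric).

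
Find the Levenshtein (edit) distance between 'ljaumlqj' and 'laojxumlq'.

Let D[i][j] be the edit distance between the first i characters of 'ljaumlqj' and the first j characters of 'laojxumlq', with D[i][0] = i, D[0][j] = j, and D[i][j] = D[i-1][j-1] if the characters match, else 1 + min(D[i-1][j], D[i][j-1], D[i-1][j-1]). Filling the table (rows: prefixes of 'ljaumlqj', columns: prefixes of 'laojxumlq'):
     ε  l  a  o  j  x  u  m  l  q
  ε  0  1  2  3  4  5  6  7  8  9
  l  1  0  1  2  3  4  5  6  7  8
  j  2  1  1  2  2  3  4  5  6  7
  a  3  2  1  2  3  3  4  5  6  7
  u  4  3  2  2  3  4  3  4  5  6
  m  5  4  3  3  3  4  4  3  4  5
  l  6  5  4  4  4  4  5  4  3  4
  q  7  6  5  5  5  5  5  5  4  3
  j  8  7  6  6  5  6  6  6  5  4
The bottom-right entry gives D[8][9] = 4, so no sequence of fewer than 4 edits works. Backtracking through the table gives one optimal edit sequence (4 edits):
  ljaumlqj → lajaumlqj (ins a @2)
  lajaumlqj → laojaumlqj (ins o @3)
  laojaumlqj → laojxumlqj (sub a→x @5)
  laojxumlqj → laojxumlq (del j @10)
Edit distance = 4.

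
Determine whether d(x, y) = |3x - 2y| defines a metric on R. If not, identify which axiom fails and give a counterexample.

No. d fails symmetry: d(2, 5) = |3·2 - 2·5| = |-4| = 4, but d(5, 2) = |3·5 - 2·2| = |11| = 11. Since 4 ≠ 11, d(x,y) ≠ d(y,x) in general.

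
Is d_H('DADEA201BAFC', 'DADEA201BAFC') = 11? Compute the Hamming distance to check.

Differing positions: none. Hamming distance = 0, so the claim that d_H = 11 is false.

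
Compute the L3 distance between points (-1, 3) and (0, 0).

(Σ|x_i - y_i|^3)^(1/3) = (|-1 - 0|^3 + |3 - 0|^3)^(1/3)
= (1^3 + 3^3)^(1/3) = (1 + 27)^(1/3) = (28)^(1/3) ≈ 3.0366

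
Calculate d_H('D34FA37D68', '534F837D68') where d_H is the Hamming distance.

Differing positions: 1, 5. Hamming distance = 2.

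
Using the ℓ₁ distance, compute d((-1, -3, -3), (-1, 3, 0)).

Σ|x_i - y_i| = |-1 - (-1)| + |-3 - 3| + |-3 - 0| = 0 + 6 + 3 = 9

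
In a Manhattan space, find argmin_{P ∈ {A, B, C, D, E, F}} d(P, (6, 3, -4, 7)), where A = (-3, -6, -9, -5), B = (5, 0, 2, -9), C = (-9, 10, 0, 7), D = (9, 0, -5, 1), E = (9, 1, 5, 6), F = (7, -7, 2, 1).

Distances: d(A) = 35, d(B) = 26, d(C) = 26, d(D) = 13, d(E) = 15, d(F) = 23. Nearest: D = (9, 0, -5, 1) with distance 13.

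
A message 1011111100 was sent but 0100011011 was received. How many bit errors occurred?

Differing positions: 1, 2, 3, 4, 5, 8, 9, 10. Hamming distance = 8.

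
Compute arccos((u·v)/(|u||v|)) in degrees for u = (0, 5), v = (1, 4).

With u = (0, 5), v = (1, 4):
u·v = 0·1 + 5·4 = 0 + 20 = 20.
|u| = √(0² + 5²) = √25, |v| = √(1² + 4²) = √17, so |u||v| = √(25·17) = √425.
cos θ = (u·v)/(|u||v|) = 20/√425 ≈ 0.970143
θ = arccos(0.970143) ≈ 14.04°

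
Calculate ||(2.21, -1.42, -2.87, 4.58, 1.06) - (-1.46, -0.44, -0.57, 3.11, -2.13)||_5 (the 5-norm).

(Σ|x_i - y_i|^5)^(1/5) = (|2.21 - (-1.46)|^5 + |-1.42 - (-0.44)|^5 + |-2.87 - (-0.57)|^5 + |4.58 - 3.11|^5 + |1.06 - (-2.13)|^5)^(1/5)
= (3.67^5 + 0.98^5 + 2.3^5 + 1.47^5 + 3.19^5)^(1/5) ≈ (665.7794 + 0.9039 + 64.3634 + 6.8641 + 330.3341)^(1/5) = (1068.2449)^(1/5) ≈ 4.034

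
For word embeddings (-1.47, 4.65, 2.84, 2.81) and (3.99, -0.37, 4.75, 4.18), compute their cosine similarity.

With u = (-1.47, 4.65, 2.84, 2.81), v = (3.99, -0.37, 4.75, 4.18):
u·v = (-1.47)·3.99 + 4.65·(-0.37) + 2.84·4.75 + 2.81·4.18 = (-5.8653) + (-1.7205) + 13.49 + 11.7458 = 17.65.
|u| = √((-1.47)² + 4.65² + 2.84² + 2.81²) = √(2.1609 + 21.6225 + 8.0656 + 7.8961) = √39.7451, |v| = √(3.99² + (-0.37)² + 4.75² + 4.18²) = √(15.9201 + 0.1369 + 22.5625 + 17.4724) = √56.0919.
cos θ = (u·v)/(|u||v|) = 17.65/(√39.7451·√56.0919) ≈ 0.3738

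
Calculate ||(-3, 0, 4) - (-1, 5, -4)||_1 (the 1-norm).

Σ|x_i - y_i| = |-3 - (-1)| + |0 - 5| + |4 - (-4)| = 2 + 5 + 8 = 15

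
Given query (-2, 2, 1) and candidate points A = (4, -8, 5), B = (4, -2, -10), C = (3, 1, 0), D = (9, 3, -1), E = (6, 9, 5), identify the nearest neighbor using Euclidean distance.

Distances: d(A) ≈ 12.3288, d(B) ≈ 13.1529, d(C) ≈ 5.1962, d(D) ≈ 11.225, d(E) ≈ 11.3578. Nearest: C = (3, 1, 0) with distance 5.1962.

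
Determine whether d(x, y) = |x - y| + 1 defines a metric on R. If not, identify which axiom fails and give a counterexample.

No. d fails identity of indiscernibles (specifically d(x,x) = 0): d(-2, -2) = |-2 - (-2)| + 1 = 0 + 1 = 1 ≠ 0.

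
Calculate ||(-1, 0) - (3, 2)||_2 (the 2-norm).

(Σ|x_i - y_i|^2)^(1/2) = (|-1 - 3|^2 + |0 - 2|^2)^(1/2)
= (4^2 + 2^2)^(1/2) = (16 + 4)^(1/2) = (20)^(1/2) ≈ 4.4721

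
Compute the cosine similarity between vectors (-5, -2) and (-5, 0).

With u = (-5, -2), v = (-5, 0):
u·v = (-5)·(-5) + (-2)·0 = 25 + 0 = 25.
|u| = √((-5)² + (-2)²) = √29, |v| = √((-5)² + 0²) = √25, so |u||v| = √(29·25) = √725.
cos θ = (u·v)/(|u||v|) = 25/√725 ≈ 0.9285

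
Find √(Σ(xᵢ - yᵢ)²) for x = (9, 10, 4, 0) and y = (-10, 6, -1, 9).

√(Σ(x_i - y_i)²) = √((9 - (-10))² + (10 - 6)² + (4 - (-1))² + (0 - 9)²)
= √(19² + 4² + 5² + (-9)²) = √(361 + 16 + 25 + 81) = √483 ≈ 21.9773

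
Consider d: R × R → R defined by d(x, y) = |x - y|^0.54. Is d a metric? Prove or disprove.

Yes. With 0 < p = 0.54 ≤ 1, d(x,y) = |x-y|^0.54 is a metric on R. Non-negativity and symmetry are immediate; |x-y|^0.54 = 0 ⟺ |x-y| = 0 ⟺ x = y. For the triangle inequality, the function t ↦ t^0.54 is subadditive on [0,∞) when p ≤ 1, so |x-z|^0.54 ≤ (|x-y| + |y-z|)^0.54 ≤ |x-y|^0.54 + |y-z|^0.54.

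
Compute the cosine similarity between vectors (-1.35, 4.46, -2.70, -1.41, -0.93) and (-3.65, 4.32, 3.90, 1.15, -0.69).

With u = (-1.35, 4.46, -2.70, -1.41, -0.93), v = (-3.65, 4.32, 3.90, 1.15, -0.69):
u·v = (-1.35)·(-3.65) + 4.46·4.32 + (-2.7)·3.9 + (-1.41)·1.15 + (-0.93)·(-0.69) = 4.9275 + 19.2672 + (-10.53) + (-1.6215) + 0.6417 = 12.6849.
|u| = √((-1.35)² + 4.46² + (-2.7)² + (-1.41)² + (-0.93)²) = √(1.8225 + 19.8916 + 7.29 + 1.9881 + 0.8649) = √31.8571, |v| = √((-3.65)² + 4.32² + 3.9² + 1.15² + (-0.69)²) = √(13.3225 + 18.6624 + 15.21 + 1.3225 + 0.4761) = √48.9935.
cos θ = (u·v)/(|u||v|) = 12.6849/(√31.8571·√48.9935) ≈ 0.3211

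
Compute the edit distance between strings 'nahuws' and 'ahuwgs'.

Let D[i][j] be the edit distance between the first i characters of 'nahuws' and the first j characters of 'ahuwgs', with D[i][0] = i, D[0][j] = j, and D[i][j] = D[i-1][j-1] if the characters match, else 1 + min(D[i-1][j], D[i][j-1], D[i-1][j-1]). Filling the table (rows: prefixes of 'nahuws', columns: prefixes of 'ahuwgs'):
     ε  a  h  u  w  g  s
  ε  0  1  2  3  4  5  6
  n  1  1  2  3  4  5  6
  a  2  1  2  3  4  5  6
  h  3  2  1  2  3  4  5
  u  4  3  2  1  2  3  4
  w  5  4  3  2  1  2  3
  s  6  5  4  3  2  2  2
The bottom-right entry gives D[6][6] = 2, so no sequence of fewer than 2 edits works. Backtracking through the table gives one optimal edit sequence (2 edits):
  nahuws → ahuws (del n @1)
  ahuws → ahuwgs (ins g @5)
Edit distance = 2.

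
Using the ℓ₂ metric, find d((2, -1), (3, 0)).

√(Σ(x_i - y_i)²) = √((2 - 3)² + (-1 - 0)²)
= √((-1)² + (-1)²) = √(1 + 1) = √2 ≈ 1.4142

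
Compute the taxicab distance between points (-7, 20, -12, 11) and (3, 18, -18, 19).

Σ|x_i - y_i| = |-7 - 3| + |20 - 18| + |-12 - (-18)| + |11 - 19| = 10 + 2 + 6 + 8 = 26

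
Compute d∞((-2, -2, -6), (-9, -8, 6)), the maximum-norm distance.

max(|x_i - y_i|) = max(|-2 - (-9)|, |-2 - (-8)|, |-6 - 6|) = max(7, 6, 12) = 12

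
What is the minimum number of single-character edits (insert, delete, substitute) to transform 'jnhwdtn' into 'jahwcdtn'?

Let D[i][j] be the edit distance between the first i characters of 'jnhwdtn' and the first j characters of 'jahwcdtn', with D[i][0] = i, D[0][j] = j, and D[i][j] = D[i-1][j-1] if the characters match, else 1 + min(D[i-1][j], D[i][j-1], D[i-1][j-1]). Filling the table (rows: prefixes of 'jnhwdtn', columns: prefixes of 'jahwcdtn'):
     ε  j  a  h  w  c  d  t  n
  ε  0  1  2  3  4  5  6  7  8
  j  1  0  1  2  3  4  5  6  7
  n  2  1  1  2  3  4  5  6  6
  h  3  2  2  1  2  3  4  5  6
  w  4  3  3  2  1  2  3  4  5
  d  5  4  4  3  2  2  2  3  4
  t  6  5  5  4  3  3  3  2  3
  n  7  6  6  5  4  4  4  3  2
The bottom-right entry gives D[7][8] = 2, so no sequence of fewer than 2 edits works. Backtracking through the table gives one optimal edit sequence (2 edits):
  jnhwdtn → jahwdtn (sub n→a @2)
  jahwdtn → jahwcdtn (ins c @5)
Edit distance = 2.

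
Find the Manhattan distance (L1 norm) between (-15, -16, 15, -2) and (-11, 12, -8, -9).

Σ|x_i - y_i| = |-15 - (-11)| + |-16 - 12| + |15 - (-8)| + |-2 - (-9)| = 4 + 28 + 23 + 7 = 62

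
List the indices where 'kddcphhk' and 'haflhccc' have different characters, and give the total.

Differing positions: 1, 2, 3, 4, 5, 6, 7, 8. Hamming distance = 8.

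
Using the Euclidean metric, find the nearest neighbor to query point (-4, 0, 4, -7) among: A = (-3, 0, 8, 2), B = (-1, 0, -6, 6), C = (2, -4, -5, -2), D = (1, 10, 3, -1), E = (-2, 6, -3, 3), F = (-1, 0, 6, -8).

Distances: d(A) ≈ 9.8995, d(B) ≈ 16.6733, d(C) ≈ 12.5698, d(D) ≈ 12.7279, d(E) ≈ 13.7477, d(F) ≈ 3.7417. Nearest: F = (-1, 0, 6, -8) with distance 3.7417.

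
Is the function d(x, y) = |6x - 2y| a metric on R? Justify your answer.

No. d fails symmetry: d(6, 5) = |6·6 - 2·5| = |26| = 26, but d(5, 6) = |6·5 - 2·6| = |18| = 18. Since 26 ≠ 18, d(x,y) ≠ d(y,x) in general.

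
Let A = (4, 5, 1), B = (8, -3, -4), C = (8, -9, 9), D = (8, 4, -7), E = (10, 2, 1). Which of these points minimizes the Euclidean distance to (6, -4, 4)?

Distances: d(A) ≈ 9.6954, d(B) ≈ 8.3066, d(C) ≈ 7.3485, d(D) ≈ 13.7477, d(E) ≈ 7.8102. Nearest: C = (8, -9, 9) with distance 7.3485.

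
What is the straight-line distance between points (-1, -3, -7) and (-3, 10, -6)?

√(Σ(x_i - y_i)²) = √((-1 - (-3))² + (-3 - 10)² + (-7 - (-6))²)
= √(2² + (-13)² + (-1)²) = √(4 + 169 + 1) = √174 ≈ 13.1909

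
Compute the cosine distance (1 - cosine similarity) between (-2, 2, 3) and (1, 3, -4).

With u = (-2, 2, 3), v = (1, 3, -4):
u·v = (-2)·1 + 2·3 + 3·(-4) = (-2) + 6 + (-12) = -8.
|u| = √((-2)² + 2² + 3²) = √17, |v| = √(1² + 3² + (-4)²) = √26, so |u||v| = √(17·26) = √442.
cos θ = (u·v)/(|u||v|) = -8/√442 ≈ -0.3805
Cosine distance = 1 - cos θ ≈ 1 - (-0.3805) = 1.3805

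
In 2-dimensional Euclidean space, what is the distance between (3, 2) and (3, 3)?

√(Σ(x_i - y_i)²) = √((3 - 3)² + (2 - 3)²)
= √(0² + (-1)²) = √(0 + 1) = √1 = 1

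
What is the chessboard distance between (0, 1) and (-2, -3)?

max(|x_i - y_i|) = max(|0 - (-2)|, |1 - (-3)|) = max(2, 4) = 4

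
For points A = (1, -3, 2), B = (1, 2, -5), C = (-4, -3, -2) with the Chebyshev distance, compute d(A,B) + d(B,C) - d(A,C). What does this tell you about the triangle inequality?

d(A,B) = max(0, 5, 7) = 7, d(B,C) = max(5, 5, 3) = 5, d(A,C) = max(5, 0, 4) = 5.
d(A,B) + d(B,C) - d(A,C) = 7 + 5 - 5 = 12 - 5 = 7. This is ≥ 0, so the triangle inequality holds for these points.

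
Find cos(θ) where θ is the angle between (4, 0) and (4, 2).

With u = (4, 0), v = (4, 2):
u·v = 4·4 + 0·2 = 16 + 0 = 16.
|u| = √(4² + 0²) = √16, |v| = √(4² + 2²) = √20, so |u||v| = √(16·20) = √320.
cos θ = (u·v)/(|u||v|) = 16/√320 ≈ 0.8944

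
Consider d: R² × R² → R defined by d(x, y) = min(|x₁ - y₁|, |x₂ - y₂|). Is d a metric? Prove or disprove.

No. d fails identity of indiscernibles: take x = (3, 0) and y = (3, 4). Then d(x,y) = min(|3 - 3|, |0 - 4|) = min(0, 4) = 0, yet x ≠ y.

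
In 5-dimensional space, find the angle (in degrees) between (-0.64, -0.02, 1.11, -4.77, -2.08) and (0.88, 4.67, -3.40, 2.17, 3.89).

With u = (-0.64, -0.02, 1.11, -4.77, -2.08), v = (0.88, 4.67, -3.40, 2.17, 3.89):
u·v = (-0.64)·0.88 + (-0.02)·4.67 + 1.11·(-3.4) + (-4.77)·2.17 + (-2.08)·3.89 = (-0.5632) + (-0.0934) + (-3.774) + (-10.3509) + (-8.0912) = -22.8727.
|u| = √((-0.64)² + (-0.02)² + 1.11² + (-4.77)² + (-2.08)²) = √(0.4096 + 0.0004 + 1.2321 + 22.7529 + 4.3264) = √28.7214, |v| = √(0.88² + 4.67² + (-3.4)² + 2.17² + 3.89²) = √(0.7744 + 21.8089 + 11.56 + 4.7089 + 15.1321) = √53.9843.
cos θ = (u·v)/(|u||v|) = -22.8727/(√28.7214·√53.9843) ≈ -0.580873
θ = arccos(-0.580873) ≈ 125.51°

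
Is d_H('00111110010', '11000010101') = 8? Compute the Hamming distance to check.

Differing positions: 1, 2, 3, 4, 5, 6, 9, 10, 11. Hamming distance = 9, so the claim that d_H = 8 is false.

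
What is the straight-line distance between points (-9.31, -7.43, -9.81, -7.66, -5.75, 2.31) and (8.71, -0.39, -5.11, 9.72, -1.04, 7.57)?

√(Σ(x_i - y_i)²) = √((-9.31 - 8.71)² + (-7.43 - (-0.39))² + (-9.81 - (-5.11))² + (-7.66 - 9.72)² + (-5.75 - (-1.04))² + (2.31 - 7.57)²)
= √((-18.02)² + (-7.04)² + (-4.7)² + (-17.38)² + (-4.71)² + (-5.26)²) = √(324.7204 + 49.5616 + 22.09 + 302.0644 + 22.1841 + 27.6676) = √748.2881 ≈ 27.3549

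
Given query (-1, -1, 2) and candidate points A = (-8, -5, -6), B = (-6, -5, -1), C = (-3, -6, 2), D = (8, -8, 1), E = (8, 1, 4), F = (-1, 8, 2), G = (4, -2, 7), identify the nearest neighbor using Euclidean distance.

Distances: d(A) ≈ 11.3578, d(B) ≈ 7.0711, d(C) ≈ 5.3852, d(D) ≈ 11.4455, d(E) ≈ 9.434, d(F) = 9, d(G) ≈ 7.1414. Nearest: C = (-3, -6, 2) with distance 5.3852.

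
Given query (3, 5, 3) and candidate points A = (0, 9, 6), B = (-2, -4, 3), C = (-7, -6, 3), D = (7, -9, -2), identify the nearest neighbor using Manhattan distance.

Distances: d(A) = 10, d(B) = 14, d(C) = 21, d(D) = 23. Nearest: A = (0, 9, 6) with distance 10.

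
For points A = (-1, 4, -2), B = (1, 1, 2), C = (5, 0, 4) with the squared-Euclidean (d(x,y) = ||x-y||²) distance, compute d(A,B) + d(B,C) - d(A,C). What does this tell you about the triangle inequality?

d(A,B) = 2² + 3² + 4² = 29, d(B,C) = 4² + 1² + 2² = 21, d(A,C) = 6² + 4² + 6² = 88.
d(A,B) + d(B,C) - d(A,C) = 29 + 21 - 88 = 50 - 88 = -38. This is < 0, so the triangle inequality FAILS for these points (squared-Euclidean is not a metric).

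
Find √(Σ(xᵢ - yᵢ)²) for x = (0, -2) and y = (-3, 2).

√(Σ(x_i - y_i)²) = √((0 - (-3))² + (-2 - 2)²)
= √(3² + (-4)²) = √(9 + 16) = √25 = 5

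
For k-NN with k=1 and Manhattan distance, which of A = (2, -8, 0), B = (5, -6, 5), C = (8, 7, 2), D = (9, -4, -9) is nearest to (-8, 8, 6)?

Distances: d(A) = 32, d(B) = 28, d(C) = 21, d(D) = 44. Nearest: C = (8, 7, 2) with distance 21.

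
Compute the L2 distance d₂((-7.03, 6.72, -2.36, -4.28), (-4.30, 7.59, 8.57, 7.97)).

√(Σ(x_i - y_i)²) = √((-7.03 - (-4.3))² + (6.72 - 7.59)² + (-2.36 - 8.57)² + (-4.28 - 7.97)²)
= √((-2.73)² + (-0.87)² + (-10.93)² + (-12.25)²) = √(7.4529 + 0.7569 + 119.4649 + 150.0625) = √277.7372 ≈ 16.6654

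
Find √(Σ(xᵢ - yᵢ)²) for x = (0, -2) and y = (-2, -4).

√(Σ(x_i - y_i)²) = √((0 - (-2))² + (-2 - (-4))²)
= √(2² + 2²) = √(4 + 4) = √8 ≈ 2.8284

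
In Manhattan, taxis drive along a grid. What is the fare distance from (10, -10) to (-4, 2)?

Σ|x_i - y_i| = |10 - (-4)| + |-10 - 2| = 14 + 12 = 26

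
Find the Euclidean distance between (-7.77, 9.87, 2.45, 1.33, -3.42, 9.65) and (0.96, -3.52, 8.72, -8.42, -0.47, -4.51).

√(Σ(x_i - y_i)²) = √((-7.77 - 0.96)² + (9.87 - (-3.52))² + (2.45 - 8.72)² + (1.33 - (-8.42))² + (-3.42 - (-0.47))² + (9.65 - (-4.51))²)
= √((-8.73)² + 13.39² + (-6.27)² + 9.75² + (-2.95)² + 14.16²) = √(76.2129 + 179.2921 + 39.3129 + 95.0625 + 8.7025 + 200.5056) = √599.0885 ≈ 24.4763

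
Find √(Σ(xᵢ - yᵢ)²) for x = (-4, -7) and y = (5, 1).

√(Σ(x_i - y_i)²) = √((-4 - 5)² + (-7 - 1)²)
= √((-9)² + (-8)²) = √(81 + 64) = √145 ≈ 12.0416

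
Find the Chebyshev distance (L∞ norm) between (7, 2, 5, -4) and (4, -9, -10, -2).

max(|x_i - y_i|) = max(|7 - 4|, |2 - (-9)|, |5 - (-10)|, |-4 - (-2)|) = max(3, 11, 15, 2) = 15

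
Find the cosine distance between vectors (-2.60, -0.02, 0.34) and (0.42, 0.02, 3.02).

With u = (-2.60, -0.02, 0.34), v = (0.42, 0.02, 3.02):
u·v = (-2.6)·0.42 + (-0.02)·0.02 + 0.34·3.02 = (-1.092) + (-0.0004) + 1.0268 = -0.0656.
|u| = √((-2.6)² + (-0.02)² + 0.34²) = √(6.76 + 0.0004 + 0.1156) = √6.876, |v| = √(0.42² + 0.02² + 3.02²) = √(0.1764 + 0.0004 + 9.1204) = √9.2972.
cos θ = (u·v)/(|u||v|) = -0.0656/(√6.876·√9.2972) ≈ -0.0082
Cosine distance = 1 - cos θ ≈ 1 - (-0.0082) = 1.0082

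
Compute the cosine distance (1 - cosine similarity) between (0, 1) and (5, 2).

With u = (0, 1), v = (5, 2):
u·v = 0·5 + 1·2 = 0 + 2 = 2.
|u| = √(0² + 1²) = √1, |v| = √(5² + 2²) = √29, so |u||v| = √(1·29) = √29.
cos θ = (u·v)/(|u||v|) = 2/√29 ≈ 0.3714
Cosine distance = 1 - cos θ ≈ 1 - 0.3714 = 0.6286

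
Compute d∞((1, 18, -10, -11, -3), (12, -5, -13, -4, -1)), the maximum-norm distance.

max(|x_i - y_i|) = max(|1 - 12|, |18 - (-5)|, |-10 - (-13)|, |-11 - (-4)|, |-3 - (-1)|) = max(11, 23, 3, 7, 2) = 23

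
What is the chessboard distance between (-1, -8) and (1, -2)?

max(|x_i - y_i|) = max(|-1 - 1|, |-8 - (-2)|) = max(2, 6) = 6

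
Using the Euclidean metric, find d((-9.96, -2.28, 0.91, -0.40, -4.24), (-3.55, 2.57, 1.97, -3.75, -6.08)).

√(Σ(x_i - y_i)²) = √((-9.96 - (-3.55))² + (-2.28 - 2.57)² + (0.91 - 1.97)² + (-0.4 - (-3.75))² + (-4.24 - (-6.08))²)
= √((-6.41)² + (-4.85)² + (-1.06)² + 3.35² + 1.84²) = √(41.0881 + 23.5225 + 1.1236 + 11.2225 + 3.3856) = √80.3423 ≈ 8.9634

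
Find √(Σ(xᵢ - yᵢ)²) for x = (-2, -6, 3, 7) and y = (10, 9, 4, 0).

√(Σ(x_i - y_i)²) = √((-2 - 10)² + (-6 - 9)² + (3 - 4)² + (7 - 0)²)
= √((-12)² + (-15)² + (-1)² + 7²) = √(144 + 225 + 1 + 49) = √419 ≈ 20.4695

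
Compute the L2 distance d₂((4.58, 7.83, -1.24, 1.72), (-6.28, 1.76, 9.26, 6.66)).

√(Σ(x_i - y_i)²) = √((4.58 - (-6.28))² + (7.83 - 1.76)² + (-1.24 - 9.26)² + (1.72 - 6.66)²)
= √(10.86² + 6.07² + (-10.5)² + (-4.94)²) = √(117.9396 + 36.8449 + 110.25 + 24.4036) = √289.4381 ≈ 17.0129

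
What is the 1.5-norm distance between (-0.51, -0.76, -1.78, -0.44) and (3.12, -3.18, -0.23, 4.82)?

(Σ|x_i - y_i|^1.5)^(1/1.5) = (|-0.51 - 3.12|^1.5 + |-0.76 - (-3.18)|^1.5 + |-1.78 - (-0.23)|^1.5 + |-0.44 - 4.82|^1.5)^(1/1.5)
= (3.63^1.5 + 2.42^1.5 + 1.55^1.5 + 5.26^1.5)^(1/1.5) ≈ (6.9161 + 3.7646 + 1.9297 + 12.0636)^(1/1.5) = (24.674)^(1/1.5) ≈ 8.4754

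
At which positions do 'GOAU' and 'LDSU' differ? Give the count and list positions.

Differing positions: 1, 2, 3. Hamming distance = 3.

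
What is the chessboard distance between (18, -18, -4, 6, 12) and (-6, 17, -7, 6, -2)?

max(|x_i - y_i|) = max(|18 - (-6)|, |-18 - 17|, |-4 - (-7)|, |6 - 6|, |12 - (-2)|) = max(24, 35, 3, 0, 14) = 35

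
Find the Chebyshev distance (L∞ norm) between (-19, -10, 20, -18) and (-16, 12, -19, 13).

max(|x_i - y_i|) = max(|-19 - (-16)|, |-10 - 12|, |20 - (-19)|, |-18 - 13|) = max(3, 22, 39, 31) = 39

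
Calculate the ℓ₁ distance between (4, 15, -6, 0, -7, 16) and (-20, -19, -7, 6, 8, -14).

Σ|x_i - y_i| = |4 - (-20)| + |15 - (-19)| + |-6 - (-7)| + |0 - 6| + |-7 - 8| + |16 - (-14)| = 24 + 34 + 1 + 6 + 15 + 30 = 110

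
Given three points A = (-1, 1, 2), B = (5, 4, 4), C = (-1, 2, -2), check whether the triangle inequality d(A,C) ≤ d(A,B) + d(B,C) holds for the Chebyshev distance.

d(A,B) = max(6, 3, 2) = 6, d(B,C) = max(6, 2, 6) = 6, d(A,C) = max(0, 1, 4) = 4.
d(A,C) = 4 ≤ 6 + 6 = 12. Triangle inequality is satisfied.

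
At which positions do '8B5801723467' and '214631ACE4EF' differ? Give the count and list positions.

Differing positions: 1, 2, 3, 4, 5, 7, 8, 9, 11, 12. Hamming distance = 10.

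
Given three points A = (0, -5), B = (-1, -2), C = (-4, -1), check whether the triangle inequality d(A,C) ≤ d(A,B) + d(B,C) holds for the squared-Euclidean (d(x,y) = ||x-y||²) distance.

d(A,B) = 1² + 3² = 10, d(B,C) = 3² + 1² = 10, d(A,C) = 4² + 4² = 32.
d(A,C) = 32 > 10 + 10 = 20. Triangle inequality is VIOLATED. (Squared-Euclidean is not a metric — this is a counterexample.)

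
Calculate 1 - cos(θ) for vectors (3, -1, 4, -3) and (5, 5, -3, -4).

With u = (3, -1, 4, -3), v = (5, 5, -3, -4):
u·v = 3·5 + (-1)·5 + 4·(-3) + (-3)·(-4) = 15 + (-5) + (-12) + 12 = 10.
|u| = √(3² + (-1)² + 4² + (-3)²) = √35, |v| = √(5² + 5² + (-3)² + (-4)²) = √75, so |u||v| = √(35·75) = √2625.
cos θ = (u·v)/(|u||v|) = 10/√2625 ≈ 0.1952
Cosine distance = 1 - cos θ ≈ 1 - 0.1952 = 0.8048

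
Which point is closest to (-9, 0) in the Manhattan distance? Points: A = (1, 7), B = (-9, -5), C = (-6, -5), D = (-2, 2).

Distances: d(A) = 17, d(B) = 5, d(C) = 8, d(D) = 9. Nearest: B = (-9, -5) with distance 5.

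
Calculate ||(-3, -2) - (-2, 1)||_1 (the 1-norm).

Σ|x_i - y_i| = |-3 - (-2)| + |-2 - 1| = 1 + 3 = 4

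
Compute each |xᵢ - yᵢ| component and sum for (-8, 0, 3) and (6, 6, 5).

Σ|x_i - y_i| = |-8 - 6| + |0 - 6| + |3 - 5| = 14 + 6 + 2 = 22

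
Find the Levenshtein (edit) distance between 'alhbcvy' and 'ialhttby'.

Let D[i][j] be the edit distance between the first i characters of 'alhbcvy' and the first j characters of 'ialhttby', with D[i][0] = i, D[0][j] = j, and D[i][j] = D[i-1][j-1] if the characters match, else 1 + min(D[i-1][j], D[i][j-1], D[i-1][j-1]). Filling the table (rows: prefixes of 'alhbcvy', columns: prefixes of 'ialhttby'):
     ε  i  a  l  h  t  t  b  y
  ε  0  1  2  3  4  5  6  7  8
  a  1  1  1  2  3  4  5  6  7
  l  2  2  2  1  2  3  4  5  6
  h  3  3  3  2  1  2  3  4  5
  b  4  4  4  3  2  2  3  3  4
  c  5  5  5  4  3  3  3  4  4
  v  6  6  6  5  4  4  4  4  5
  y  7  7  7  6  5  5  5  5  4
The bottom-right entry gives D[7][8] = 4, so no sequence of fewer than 4 edits works. Backtracking through the table gives one optimal edit sequence (4 edits):
  alhbcvy → ialhbcvy (ins i @1)
  ialhbcvy → ialhtcvy (sub b→t @5)
  ialhtcvy → ialhttvy (sub c→t @6)
  ialhttvy → ialhttby (sub v→b @7)
Edit distance = 4.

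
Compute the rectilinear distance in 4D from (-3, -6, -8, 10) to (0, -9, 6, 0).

Σ|x_i - y_i| = |-3 - 0| + |-6 - (-9)| + |-8 - 6| + |10 - 0| = 3 + 3 + 14 + 10 = 30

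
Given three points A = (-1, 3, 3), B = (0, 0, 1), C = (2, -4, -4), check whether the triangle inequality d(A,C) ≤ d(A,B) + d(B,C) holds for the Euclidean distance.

d(A,B) = √(1² + 3² + 2²) = √14 ≈ 3.7417, d(B,C) = √(2² + 4² + 5²) = √45 ≈ 6.7082, d(A,C) = √(3² + 7² + 7²) = √107 ≈ 10.3441.
d(A,C) ≈ 10.3441 ≤ 3.7417 + 6.7082 = 10.4499. Triangle inequality is satisfied.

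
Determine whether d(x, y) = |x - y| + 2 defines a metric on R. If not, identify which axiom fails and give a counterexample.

No. d fails identity of indiscernibles (specifically d(x,x) = 0): d(-4, -4) = |-4 - (-4)| + 2 = 0 + 2 = 2 ≠ 0.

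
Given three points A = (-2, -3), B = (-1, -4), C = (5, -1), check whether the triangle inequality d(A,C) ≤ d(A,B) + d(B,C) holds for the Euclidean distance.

d(A,B) = √(1² + 1²) = √2 ≈ 1.4142, d(B,C) = √(6² + 3²) = √45 ≈ 6.7082, d(A,C) = √(7² + 2²) = √53 ≈ 7.2801.
d(A,C) ≈ 7.2801 ≤ 1.4142 + 6.7082 = 8.1224. Triangle inequality is satisfied.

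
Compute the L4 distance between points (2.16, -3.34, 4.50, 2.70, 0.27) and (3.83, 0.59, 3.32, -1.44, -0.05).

(Σ|x_i - y_i|^4)^(1/4) = (|2.16 - 3.83|^4 + |-3.34 - 0.59|^4 + |4.5 - 3.32|^4 + |2.7 - (-1.44)|^4 + |0.27 - (-0.05)|^4)^(1/4)
= (1.67^4 + 3.93^4 + 1.18^4 + 4.14^4 + 0.32^4)^(1/4) ≈ (7.778 + 238.5449 + 1.9388 + 293.7659 + 0.0105)^(1/4) = (542.0381)^(1/4) ≈ 4.8251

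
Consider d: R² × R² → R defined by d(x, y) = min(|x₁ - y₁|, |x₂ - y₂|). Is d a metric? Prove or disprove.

No. d fails identity of indiscernibles: take x = (-5, 0) and y = (-5, 8). Then d(x,y) = min(|-5 - (-5)|, |0 - 8|) = min(0, 8) = 0, yet x ≠ y.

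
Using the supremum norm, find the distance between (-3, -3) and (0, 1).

max(|x_i - y_i|) = max(|-3 - 0|, |-3 - 1|) = max(3, 4) = 4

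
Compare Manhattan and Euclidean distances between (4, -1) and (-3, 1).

L1 = |4 - (-3)| + |-1 - 1| = 7 + 2 = 9
L2 = √(7² + 2²) = √53 ≈ 7.2801
L1 ≥ L2 always (equality iff movement is along one axis); L1 > L2 here.
Ratio L1/L2 = 9/√53 ≈ 1.2362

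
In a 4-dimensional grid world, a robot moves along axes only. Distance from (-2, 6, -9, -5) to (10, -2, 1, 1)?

Σ|x_i - y_i| = |-2 - 10| + |6 - (-2)| + |-9 - 1| + |-5 - 1| = 12 + 8 + 10 + 6 = 36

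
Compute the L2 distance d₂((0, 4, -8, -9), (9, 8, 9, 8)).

√(Σ(x_i - y_i)²) = √((0 - 9)² + (4 - 8)² + (-8 - 9)² + (-9 - 8)²)
= √((-9)² + (-4)² + (-17)² + (-17)²) = √(81 + 16 + 289 + 289) = √675 ≈ 25.9808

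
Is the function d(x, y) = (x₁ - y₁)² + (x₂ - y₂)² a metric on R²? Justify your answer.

No. The squared Euclidean distance fails the triangle inequality. Counterexample: x = (0, 0), y = (1, 3), z = (2, 6). d(x,z) = 2² + 6² = 40, but d(x,y) + d(y,z) = (1² + 3²) + (1² + 3²) = 10 + 10 = 20. Since 40 > 20, the triangle inequality is violated. (Note: √d, the ordinary Euclidean distance, IS a metric.)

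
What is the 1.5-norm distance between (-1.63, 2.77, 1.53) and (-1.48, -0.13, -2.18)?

(Σ|x_i - y_i|^1.5)^(1/1.5) = (|-1.63 - (-1.48)|^1.5 + |2.77 - (-0.13)|^1.5 + |1.53 - (-2.18)|^1.5)^(1/1.5)
= (0.15^1.5 + 2.9^1.5 + 3.71^1.5)^(1/1.5) ≈ (0.0581 + 4.9385 + 7.146)^(1/1.5) = (12.1426)^(1/1.5) ≈ 5.2829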